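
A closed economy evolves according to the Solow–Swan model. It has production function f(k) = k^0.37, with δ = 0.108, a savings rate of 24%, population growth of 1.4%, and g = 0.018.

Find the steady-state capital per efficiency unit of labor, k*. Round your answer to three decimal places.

k* ≈ 2.353

In steady state, investment equals break-even investment: s·k^α = (n + g + δ)·k.
Dividing both sides by k: k^(1−α) = s / (n + g + δ).
k^0.63 = 0.24 / (0.014 + 0.018 + 0.108) = 0.24 / 0.140 = 1.7143
k* = 1.7143^(1/0.63) ≈ 2.3527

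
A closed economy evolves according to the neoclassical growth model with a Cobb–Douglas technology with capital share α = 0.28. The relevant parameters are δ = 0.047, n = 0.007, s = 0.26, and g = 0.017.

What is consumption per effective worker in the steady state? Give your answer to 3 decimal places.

At the steady state, Δk = 0, so s·k^α = (n + g + δ)·k.
Rearranging, k^(1−α) = s / (n + g + δ).
k^0.72 = 0.26 / (0.007 + 0.017 + 0.047) = 0.26 / 0.071 = 3.6620
k* = 3.6620^(1/0.72) ≈ 6.0666
y* = (k*)^α = 6.0666^0.28 ≈ 1.6566
c* = (1 − s)·y* = (1 − 0.26) × 1.6566 ≈ 1.2259

c* ≈ 1.226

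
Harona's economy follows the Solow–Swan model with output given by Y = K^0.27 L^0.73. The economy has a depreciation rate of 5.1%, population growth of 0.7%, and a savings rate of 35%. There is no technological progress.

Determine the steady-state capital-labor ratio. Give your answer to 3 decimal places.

In steady state, investment equals break-even investment: s·k^α = (n + δ)·k.
Dividing both sides by k: k^(1−α) = s / (n + δ).
k^0.73 = 0.35 / (0.007 + 0.051) = 0.35 / 0.058 = 6.0345
k* = 6.0345^(1/0.73) ≈ 11.7320

k* = 11.732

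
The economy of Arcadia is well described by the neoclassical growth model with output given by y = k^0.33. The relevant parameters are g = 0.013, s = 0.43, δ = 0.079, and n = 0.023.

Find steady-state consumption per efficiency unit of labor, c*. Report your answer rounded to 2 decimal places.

c* = 1.09

Steady state requires s·f(k) = (n + g + δ)·k, i.e. s·k^α = (n + g + δ)·k.
Dividing both sides by k: k^(1−α) = s / (n + g + δ).
k^0.67 = 0.43 / (0.023 + 0.013 + 0.079) = 0.43 / 0.115 = 3.7391
k* = 3.7391^(1/0.67) ≈ 7.1594
y* = (k*)^α = 7.1594^0.33 ≈ 1.9147
c* = (1 − s)·y* = (1 − 0.43) × 1.9147 ≈ 1.0914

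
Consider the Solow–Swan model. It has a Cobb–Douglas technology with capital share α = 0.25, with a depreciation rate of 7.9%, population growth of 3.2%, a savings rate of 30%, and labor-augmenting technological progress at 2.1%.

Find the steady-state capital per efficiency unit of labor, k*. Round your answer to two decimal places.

At the steady state, Δk = 0, so s·k^α = (n + g + δ)·k.
Rearranging, k^(1−α) = s / (n + g + δ).
k^0.75 = 0.30 / (0.032 + 0.021 + 0.079) = 0.30 / 0.132 = 2.2727
k* = 2.2727^(1/0.75) ≈ 2.9881

k* ≈ 2.99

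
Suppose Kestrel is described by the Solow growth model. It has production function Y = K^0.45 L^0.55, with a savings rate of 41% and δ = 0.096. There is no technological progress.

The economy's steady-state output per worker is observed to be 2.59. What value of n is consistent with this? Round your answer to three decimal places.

At the steady state, Δk = 0, so s·k^α = (n + δ)·k.
Since y* = [s/(n + δ)]^(α/(1−α)), we have s/(n + δ) = (y*)^((1−α)/α) = 2.59^1.2222 = 3.1999.
Therefore n + δ = s / 3.1999 = 0.41 / 3.1999 = 0.1281, so n = 0.1281 − 0.096 = 0.0321.

n ≈ 0.032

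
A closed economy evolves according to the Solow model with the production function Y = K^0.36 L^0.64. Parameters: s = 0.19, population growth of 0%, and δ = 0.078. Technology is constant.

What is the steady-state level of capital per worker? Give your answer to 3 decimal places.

In steady state, investment equals break-even investment: s·k^α = (n + δ)·k.
Rearranging, k^(1−α) = s / (n + δ).
k^0.64 = 0.19 / (0.000 + 0.078) = 0.19 / 0.078 = 2.4359
k* = 2.4359^(1/0.64) ≈ 4.0193

k* ≈ 4.019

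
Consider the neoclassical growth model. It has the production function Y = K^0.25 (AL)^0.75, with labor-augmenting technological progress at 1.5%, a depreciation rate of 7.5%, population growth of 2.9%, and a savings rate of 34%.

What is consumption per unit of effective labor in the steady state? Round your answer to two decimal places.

c* = 0.94

At the steady state, Δk = 0, so s·k^α = (n + g + δ)·k.
Dividing both sides by k: k^(1−α) = s / (n + g + δ).
k^0.75 = 0.34 / (0.029 + 0.015 + 0.075) = 0.34 / 0.119 = 2.8571
k* = 2.8571^(1/0.75) ≈ 4.0542
y* = (k*)^α = 4.0542^0.25 ≈ 1.4190
c* = (1 − s)·y* = (1 − 0.34) × 1.4190 ≈ 0.9365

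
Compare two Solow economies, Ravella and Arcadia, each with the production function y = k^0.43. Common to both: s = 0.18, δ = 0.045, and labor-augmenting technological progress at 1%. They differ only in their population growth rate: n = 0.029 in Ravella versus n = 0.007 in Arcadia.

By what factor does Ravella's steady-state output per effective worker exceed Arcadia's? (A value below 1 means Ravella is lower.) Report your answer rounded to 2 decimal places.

Steady-state y* = [s/(n + g + δ)]^(α/(1−α)), so the ratio is [ (s_R/(n + g + δ)_R) / (s_A/(n + g + δ)_A) ]^0.7544.
s_R/(n + g + δ)_R = 0.18/0.084 = 2.1429; s_A/(n + g + δ)_A = 0.18/0.062 = 2.9032.
Ratio = (2.1429/2.9032)^0.7544 = 0.7381^0.7544 ≈ 0.7953

ratio ≈ 0.80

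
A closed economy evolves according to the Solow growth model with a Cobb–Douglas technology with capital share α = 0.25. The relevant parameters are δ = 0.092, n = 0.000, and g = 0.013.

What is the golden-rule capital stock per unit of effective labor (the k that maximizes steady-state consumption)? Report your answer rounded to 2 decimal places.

k_gold ≈ 3.18

The golden rule sets f'(k) = n + g + δ, i.e. α·k^(α−1) = n + g + δ.
So k^(1−α) = α / (n + g + δ) = 0.25 / 0.105 = 2.3810.
k_gold = 2.3810^(1/0.75) ≈ 3.1794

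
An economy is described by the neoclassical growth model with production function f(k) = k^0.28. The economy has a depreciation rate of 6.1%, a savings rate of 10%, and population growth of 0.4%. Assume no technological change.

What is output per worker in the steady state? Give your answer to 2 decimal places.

Steady state requires s·f(k) = (n + δ)·k, i.e. s·k^α = (n + δ)·k.
Rearranging, k^(1−α) = s / (n + δ).
k^0.72 = 0.10 / (0.004 + 0.061) = 0.10 / 0.065 = 1.5385
k* = 1.5385^(1/0.72) ≈ 1.8191
y* = (k*)^α = 1.8191^0.28 ≈ 1.1824

y* = 1.18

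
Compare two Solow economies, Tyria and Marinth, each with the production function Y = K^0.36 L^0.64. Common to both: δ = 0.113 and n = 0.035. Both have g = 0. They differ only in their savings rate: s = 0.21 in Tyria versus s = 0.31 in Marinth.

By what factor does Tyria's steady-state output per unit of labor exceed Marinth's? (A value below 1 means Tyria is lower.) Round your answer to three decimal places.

y*_T / y*_M ≈ 0.803

Steady-state y* = [s/(n + δ)]^(α/(1−α)), so the ratio is [ (s_T/(n + δ)_T) / (s_M/(n + δ)_M) ]^0.5625.
s_T/(n + δ)_T = 0.21/0.148 = 1.4189; s_M/(n + δ)_M = 0.31/0.148 = 2.0946.
Ratio = (1.4189/2.0946)^0.5625 = 0.6774^0.5625 ≈ 0.8032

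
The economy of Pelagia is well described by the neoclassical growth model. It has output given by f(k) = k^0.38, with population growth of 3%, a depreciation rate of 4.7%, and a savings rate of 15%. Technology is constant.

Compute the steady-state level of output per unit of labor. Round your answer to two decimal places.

At the steady state, Δk = 0, so s·k^α = (n + δ)·k.
Rearranging, k^(1−α) = s / (n + δ).
k^0.62 = 0.15 / (0.030 + 0.047) = 0.15 / 0.077 = 1.9481
k* = 1.9481^(1/0.62) ≈ 2.9317
y* = (k*)^α = 2.9317^0.38 ≈ 1.5049

y* ≈ 1.50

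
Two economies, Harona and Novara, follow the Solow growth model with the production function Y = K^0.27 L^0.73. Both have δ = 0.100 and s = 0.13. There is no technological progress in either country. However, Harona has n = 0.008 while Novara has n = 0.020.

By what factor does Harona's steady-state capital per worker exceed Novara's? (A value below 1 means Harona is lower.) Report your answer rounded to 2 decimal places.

Steady-state k* = [s/(n + δ)]^(1/(1−α)), so the ratio is [ (s_H/(n + δ)_H) / (s_N/(n + δ)_N) ]^1.3699.
s_H/(n + δ)_H = 0.13/0.108 = 1.2037; s_N/(n + δ)_N = 0.13/0.120 = 1.0833.
Ratio = (1.2037/1.0833)^1.3699 = 1.1111^1.3699 ≈ 1.1553

k*_H / k*_N ≈ 1.16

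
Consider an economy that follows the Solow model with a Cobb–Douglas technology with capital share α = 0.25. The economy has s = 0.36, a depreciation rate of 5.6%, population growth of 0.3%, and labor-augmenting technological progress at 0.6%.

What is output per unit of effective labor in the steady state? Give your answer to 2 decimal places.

In steady state, investment equals break-even investment: s·k^α = (n + g + δ)·k.
Dividing both sides by k: k^(1−α) = s / (n + g + δ).
k^0.75 = 0.36 / (0.003 + 0.006 + 0.056) = 0.36 / 0.065 = 5.5385
k* = 5.5385^(1/0.75) ≈ 9.7992
y* = (k*)^α = 9.7992^0.25 ≈ 1.7693

y* ≈ 1.77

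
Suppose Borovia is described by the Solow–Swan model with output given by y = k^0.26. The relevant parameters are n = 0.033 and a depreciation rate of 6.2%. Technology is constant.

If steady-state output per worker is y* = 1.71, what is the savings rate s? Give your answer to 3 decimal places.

s ≈ 0.437

In steady state, investment equals break-even investment: s·k^α = (n + δ)·k.
Since y* = [s/(n + δ)]^(α/(1−α)), we have s/(n + δ) = (y*)^((1−α)/α) = 1.71^2.8462 = 4.6042.
Therefore s = 4.6042 × (n + δ) = 4.6042 × 0.095 = 0.4374.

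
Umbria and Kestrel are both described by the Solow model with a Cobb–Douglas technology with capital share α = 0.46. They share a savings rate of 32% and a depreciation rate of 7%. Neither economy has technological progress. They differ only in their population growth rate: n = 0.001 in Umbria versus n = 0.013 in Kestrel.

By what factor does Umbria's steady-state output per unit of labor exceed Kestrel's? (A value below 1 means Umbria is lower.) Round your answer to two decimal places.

Steady-state y* = [s/(n + δ)]^(α/(1−α)), so the ratio is [ (s_U/(n + δ)_U) / (s_K/(n + δ)_K) ]^0.8519.
s_U/(n + δ)_U = 0.32/0.071 = 4.5070; s_K/(n + δ)_K = 0.32/0.083 = 3.8554.
Ratio = (4.5070/3.8554)^0.8519 = 1.1690^0.8519 ≈ 1.1423

ratio ≈ 1.14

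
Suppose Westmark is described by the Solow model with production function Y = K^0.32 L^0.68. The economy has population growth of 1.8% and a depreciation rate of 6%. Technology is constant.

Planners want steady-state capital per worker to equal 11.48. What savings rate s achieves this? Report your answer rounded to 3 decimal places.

s ≈ 0.410

At the steady state, Δk = 0, so s·k^α = (n + δ)·k.
So s / (n + δ) = (k*)^(1−α) = 11.48^0.68 = 5.2573.
Therefore s = 5.2573 × (n + δ) = 5.2573 × 0.078 = 0.4101.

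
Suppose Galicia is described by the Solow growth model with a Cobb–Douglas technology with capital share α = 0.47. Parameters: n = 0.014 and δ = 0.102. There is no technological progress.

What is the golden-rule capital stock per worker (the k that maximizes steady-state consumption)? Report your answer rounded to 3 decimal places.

k_gold ≈ 14.012

The golden rule sets f'(k) = n + δ, i.e. α·k^(α−1) = n + δ.
So k^(1−α) = α / (n + δ) = 0.47 / 0.116 = 4.0517.
k_gold = 4.0517^(1/0.53) ≈ 14.0115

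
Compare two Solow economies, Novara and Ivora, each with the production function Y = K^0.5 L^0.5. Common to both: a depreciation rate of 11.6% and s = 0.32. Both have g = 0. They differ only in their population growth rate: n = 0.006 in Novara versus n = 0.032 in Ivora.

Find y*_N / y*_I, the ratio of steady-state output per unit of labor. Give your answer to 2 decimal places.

y*_N / y*_I ≈ 1.21

Steady-state y* = [s/(n + δ)]^(α/(1−α)), so the ratio is [ (s_N/(n + δ)_N) / (s_I/(n + δ)_I) ]^1.
s_N/(n + δ)_N = 0.32/0.122 = 2.6230; s_I/(n + δ)_I = 0.32/0.148 = 2.1622.
Ratio = (2.6230/2.1622)^1 = 1.2131^1 ≈ 1.2131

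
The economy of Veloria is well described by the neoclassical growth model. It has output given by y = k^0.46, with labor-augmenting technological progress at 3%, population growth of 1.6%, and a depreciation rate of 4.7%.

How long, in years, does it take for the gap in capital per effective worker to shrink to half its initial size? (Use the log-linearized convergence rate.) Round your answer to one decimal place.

about 13.8 years

Near the steady state the convergence rate is λ = (1 − α)(n + g + δ).
λ = (1 − 0.46) × 0.093 = 0.54 × 0.093 = 0.05022
Half-life = ln 2 / λ = 0.6931 / 0.05022 ≈ 13.80 years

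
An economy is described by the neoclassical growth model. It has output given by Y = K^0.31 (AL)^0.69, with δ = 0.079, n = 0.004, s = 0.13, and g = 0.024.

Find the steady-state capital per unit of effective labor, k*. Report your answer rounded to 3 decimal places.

k* ≈ 1.326

At the steady state, Δk = 0, so s·k^α = (n + g + δ)·k.
Rearranging, k^(1−α) = s / (n + g + δ).
k^0.69 = 0.13 / (0.004 + 0.024 + 0.079) = 0.13 / 0.107 = 1.2150
k* = 1.2150^(1/0.69) ≈ 1.3261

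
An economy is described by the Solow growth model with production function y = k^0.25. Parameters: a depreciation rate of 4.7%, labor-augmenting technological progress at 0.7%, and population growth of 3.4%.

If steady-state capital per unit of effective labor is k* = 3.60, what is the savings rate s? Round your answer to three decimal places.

s ≈ 0.230

At the steady state, Δk = 0, so s·k^α = (n + g + δ)·k.
So s / (n + g + δ) = (k*)^(1−α) = 3.60^0.75 = 2.6135.
Therefore s = 2.6135 × (n + g + δ) = 2.6135 × 0.088 = 0.2300.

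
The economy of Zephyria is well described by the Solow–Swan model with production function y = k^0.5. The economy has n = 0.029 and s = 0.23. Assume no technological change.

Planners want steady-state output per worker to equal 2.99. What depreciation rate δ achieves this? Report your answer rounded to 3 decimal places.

δ ≈ 0.048

In steady state, investment equals break-even investment: s·k^α = (n + δ)·k.
Since y* = [s/(n + δ)]^(α/(1−α)), we have s/(n + δ) = (y*)^((1−α)/α) = 2.99^1 = 2.9900.
Therefore n + δ = s / 2.9900 = 0.23 / 2.9900 = 0.0769, so δ = 0.0769 − 0.029 = 0.0479.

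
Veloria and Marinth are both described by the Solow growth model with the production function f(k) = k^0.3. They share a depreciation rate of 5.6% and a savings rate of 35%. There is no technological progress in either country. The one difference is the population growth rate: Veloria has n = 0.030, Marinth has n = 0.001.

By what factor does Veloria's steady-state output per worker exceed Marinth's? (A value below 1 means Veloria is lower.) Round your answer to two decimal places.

Steady-state y* = [s/(n + δ)]^(α/(1−α)), so the ratio is [ (s_V/(n + δ)_V) / (s_M/(n + δ)_M) ]^0.4286.
s_V/(n + δ)_V = 0.35/0.086 = 4.0698; s_M/(n + δ)_M = 0.35/0.057 = 6.1404.
Ratio = (4.0698/6.1404)^0.4286 = 0.6628^0.4286 ≈ 0.8384

y*_V / y*_M ≈ 0.84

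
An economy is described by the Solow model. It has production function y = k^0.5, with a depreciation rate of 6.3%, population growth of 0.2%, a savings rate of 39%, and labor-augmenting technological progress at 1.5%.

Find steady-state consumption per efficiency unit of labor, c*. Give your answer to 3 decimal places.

Steady state requires s·f(k) = (n + g + δ)·k, i.e. s·k^α = (n + g + δ)·k.
Dividing both sides by k: k^(1−α) = s / (n + g + δ).
k^0.5 = 0.39 / (0.002 + 0.015 + 0.063) = 0.39 / 0.080 = 4.8750
k* = 4.8750^(1/0.5) ≈ 23.7656
y* = (k*)^α = 23.7656^0.5 ≈ 4.8750
c* = (1 − s)·y* = (1 − 0.39) × 4.8750 ≈ 2.9738

c* = 2.974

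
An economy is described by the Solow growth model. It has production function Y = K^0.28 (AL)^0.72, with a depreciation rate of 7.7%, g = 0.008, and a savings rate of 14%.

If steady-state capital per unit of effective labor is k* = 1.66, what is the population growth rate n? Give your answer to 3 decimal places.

Steady state requires s·f(k) = (n + g + δ)·k, i.e. s·k^α = (n + g + δ)·k.
So s / (n + g + δ) = (k*)^(1−α) = 1.66^0.72 = 1.4404.
Therefore n + g + δ = s / 1.4404 = 0.14 / 1.4404 = 0.0972, so n = 0.0972 − 0.085 = 0.0122.

n ≈ 0.012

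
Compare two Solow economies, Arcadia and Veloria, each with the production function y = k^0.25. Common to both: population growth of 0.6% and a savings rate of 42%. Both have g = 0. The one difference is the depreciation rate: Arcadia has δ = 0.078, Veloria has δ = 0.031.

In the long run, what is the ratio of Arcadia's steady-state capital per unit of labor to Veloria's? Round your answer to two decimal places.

k*_A / k*_V ≈ 0.34

Steady-state k* = [s/(n + δ)]^(1/(1−α)), so the ratio is [ (s_A/(n + δ)_A) / (s_V/(n + δ)_V) ]^1.3333.
s_A/(n + δ)_A = 0.42/0.084 = 5.0000; s_V/(n + δ)_V = 0.42/0.037 = 11.3514.
Ratio = (5.0000/11.3514)^1.3333 = 0.4405^1.3333 ≈ 0.3352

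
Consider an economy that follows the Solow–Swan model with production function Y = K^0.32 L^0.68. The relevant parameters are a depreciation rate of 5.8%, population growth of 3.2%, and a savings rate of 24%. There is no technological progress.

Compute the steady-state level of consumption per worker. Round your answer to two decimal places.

c* = 1.21

In steady state, investment equals break-even investment: s·k^α = (n + δ)·k.
Rearranging, k^(1−α) = s / (n + δ).
k^0.68 = 0.24 / (0.032 + 0.058) = 0.24 / 0.090 = 2.6667
k* = 2.6667^(1/0.68) ≈ 4.2309
y* = (k*)^α = 4.2309^0.32 ≈ 1.5866
c* = (1 − s)·y* = (1 − 0.24) × 1.5866 ≈ 1.2058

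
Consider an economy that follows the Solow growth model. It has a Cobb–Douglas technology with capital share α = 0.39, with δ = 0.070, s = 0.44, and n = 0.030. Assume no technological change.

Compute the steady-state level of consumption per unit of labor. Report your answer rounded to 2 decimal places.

In steady state, investment equals break-even investment: s·k^α = (n + δ)·k.
Rearranging, k^(1−α) = s / (n + δ).
k^0.61 = 0.44 / (0.030 + 0.070) = 0.44 / 0.100 = 4.4000
k* = 4.4000^(1/0.61) ≈ 11.3459
y* = (k*)^α = 11.3459^0.39 ≈ 2.5786
c* = (1 − s)·y* = (1 − 0.44) × 2.5786 ≈ 1.4440

c* = 1.44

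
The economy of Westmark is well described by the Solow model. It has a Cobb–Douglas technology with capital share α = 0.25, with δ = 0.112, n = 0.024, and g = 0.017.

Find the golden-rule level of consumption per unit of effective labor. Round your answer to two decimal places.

c_gold ≈ 0.88

At the golden rule, f'(k) = n + g + δ, so α·k^(α−1) = n + g + δ and k_gold = (α/(n + g + δ))^(1/(1−α)).
k_gold = (0.25/0.153)^(1/0.75) = 1.6340^1.3333 ≈ 1.9245
c_gold = f(k_gold) − (n + g + δ)·k_gold = 1.1778 − 0.153×1.9245 ≈ 0.8834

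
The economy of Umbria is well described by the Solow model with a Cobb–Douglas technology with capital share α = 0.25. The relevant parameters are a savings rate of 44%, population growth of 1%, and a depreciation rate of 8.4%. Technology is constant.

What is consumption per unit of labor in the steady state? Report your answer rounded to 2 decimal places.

c* = 0.94

In steady state, investment equals break-even investment: s·k^α = (n + δ)·k.
Rearranging, k^(1−α) = s / (n + δ).
k^0.75 = 0.44 / (0.010 + 0.084) = 0.44 / 0.094 = 4.6809
k* = 4.6809^(1/0.75) ≈ 7.8302
y* = (k*)^α = 7.8302^0.25 ≈ 1.6728
c* = (1 − s)·y* = (1 − 0.44) × 1.6728 ≈ 0.9368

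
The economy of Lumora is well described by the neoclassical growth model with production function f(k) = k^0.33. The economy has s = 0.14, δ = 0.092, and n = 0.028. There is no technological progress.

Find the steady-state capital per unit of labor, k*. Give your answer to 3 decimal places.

k* = 1.259

In steady state, investment equals break-even investment: s·k^α = (n + δ)·k.
Rearranging, k^(1−α) = s / (n + δ).
k^0.67 = 0.14 / (0.028 + 0.092) = 0.14 / 0.120 = 1.1667
k* = 1.1667^(1/0.67) ≈ 1.2587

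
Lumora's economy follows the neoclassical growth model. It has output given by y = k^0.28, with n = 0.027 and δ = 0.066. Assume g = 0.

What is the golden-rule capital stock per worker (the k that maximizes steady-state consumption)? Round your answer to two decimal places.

The golden rule sets f'(k) = n + δ, i.e. α·k^(α−1) = n + δ.
So k^(1−α) = α / (n + δ) = 0.28 / 0.093 = 3.0108.
k_gold = 3.0108^(1/0.72) ≈ 4.6221

k_gold ≈ 4.62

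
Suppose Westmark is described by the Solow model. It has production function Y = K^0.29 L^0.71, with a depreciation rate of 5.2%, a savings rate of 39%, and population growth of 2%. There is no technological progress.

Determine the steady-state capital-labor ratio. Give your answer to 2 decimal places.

At the steady state, Δk = 0, so s·k^α = (n + δ)·k.
Rearranging, k^(1−α) = s / (n + δ).
k^0.71 = 0.39 / (0.020 + 0.052) = 0.39 / 0.072 = 5.4167
k* = 5.4167^(1/0.71) ≈ 10.8001

k* ≈ 10.80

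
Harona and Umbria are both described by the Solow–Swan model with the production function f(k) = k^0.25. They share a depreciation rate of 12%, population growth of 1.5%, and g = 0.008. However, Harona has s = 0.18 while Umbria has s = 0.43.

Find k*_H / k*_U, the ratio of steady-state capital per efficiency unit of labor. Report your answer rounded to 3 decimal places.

k*_H / k*_U ≈ 0.313

Steady-state k* = [s/(n + g + δ)]^(1/(1−α)), so the ratio is [ (s_H/(n + g + δ)_H) / (s_U/(n + g + δ)_U) ]^1.3333.
s_H/(n + g + δ)_H = 0.18/0.143 = 1.2587; s_U/(n + g + δ)_U = 0.43/0.143 = 3.0070.
Ratio = (1.2587/3.0070)^1.3333 = 0.4186^1.3333 ≈ 0.3131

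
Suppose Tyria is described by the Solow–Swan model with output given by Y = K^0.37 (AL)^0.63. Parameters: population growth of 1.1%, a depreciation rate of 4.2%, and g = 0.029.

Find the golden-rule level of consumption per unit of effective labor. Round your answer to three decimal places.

c_gold ≈ 1.526

At the golden rule, f'(k) = n + g + δ, so α·k^(α−1) = n + g + δ and k_gold = (α/(n + g + δ))^(1/(1−α)).
k_gold = (0.37/0.082)^(1/0.63) = 4.5122^1.5873 ≈ 10.9323
c_gold = f(k_gold) − (n + g + δ)·k_gold = 2.4228 − 0.082×10.9323 ≈ 1.5264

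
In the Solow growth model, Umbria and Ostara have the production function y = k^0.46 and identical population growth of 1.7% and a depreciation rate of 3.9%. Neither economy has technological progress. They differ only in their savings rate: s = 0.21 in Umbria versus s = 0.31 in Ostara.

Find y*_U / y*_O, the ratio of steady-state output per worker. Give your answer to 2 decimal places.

Steady-state y* = [s/(n + δ)]^(α/(1−α)), so the ratio is [ (s_U/(n + δ)_U) / (s_O/(n + δ)_O) ]^0.8519.
s_U/(n + δ)_U = 0.21/0.056 = 3.7500; s_O/(n + δ)_O = 0.31/0.056 = 5.5357.
Ratio = (3.7500/5.5357)^0.8519 = 0.6774^0.8519 ≈ 0.7176

y*_U / y*_O ≈ 0.72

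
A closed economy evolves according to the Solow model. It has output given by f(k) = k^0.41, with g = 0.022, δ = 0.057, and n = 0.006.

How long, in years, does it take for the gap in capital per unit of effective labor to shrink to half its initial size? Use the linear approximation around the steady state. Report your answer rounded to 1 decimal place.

Near the steady state the convergence rate is λ = (1 − α)(n + g + δ).
λ = (1 − 0.41) × 0.085 = 0.59 × 0.085 = 0.05015
Half-life = ln 2 / λ = 0.6931 / 0.05015 ≈ 13.82 years

about 13.8 years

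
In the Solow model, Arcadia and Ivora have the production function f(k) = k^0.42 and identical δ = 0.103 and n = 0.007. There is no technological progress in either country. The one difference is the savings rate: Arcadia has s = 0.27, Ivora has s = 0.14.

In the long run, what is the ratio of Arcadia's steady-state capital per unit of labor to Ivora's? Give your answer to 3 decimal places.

ratio ≈ 3.103

Steady-state k* = [s/(n + δ)]^(1/(1−α)), so the ratio is [ (s_A/(n + δ)_A) / (s_I/(n + δ)_I) ]^1.7241.
s_A/(n + δ)_A = 0.27/0.110 = 2.4545; s_I/(n + δ)_I = 0.14/0.110 = 1.2727.
Ratio = (2.4545/1.2727)^1.7241 = 1.9286^1.7241 ≈ 3.1030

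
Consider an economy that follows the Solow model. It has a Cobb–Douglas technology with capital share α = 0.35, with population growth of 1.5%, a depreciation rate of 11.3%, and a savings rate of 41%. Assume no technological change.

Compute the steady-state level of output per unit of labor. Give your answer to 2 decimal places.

y* = 1.87

Steady state requires s·f(k) = (n + δ)·k, i.e. s·k^α = (n + δ)·k.
Dividing both sides by k: k^(1−α) = s / (n + δ).
k^0.65 = 0.41 / (0.015 + 0.113) = 0.41 / 0.128 = 3.2031
k* = 3.2031^(1/0.65) ≈ 5.9952
y* = (k*)^α = 5.9952^0.35 ≈ 1.8717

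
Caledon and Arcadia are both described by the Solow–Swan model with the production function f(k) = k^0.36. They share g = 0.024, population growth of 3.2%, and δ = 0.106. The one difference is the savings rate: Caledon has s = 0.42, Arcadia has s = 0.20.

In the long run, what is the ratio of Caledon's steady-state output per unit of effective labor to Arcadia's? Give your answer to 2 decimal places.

ratio ≈ 1.52

Steady-state y* = [s/(n + g + δ)]^(α/(1−α)), so the ratio is [ (s_C/(n + g + δ)_C) / (s_A/(n + g + δ)_A) ]^0.5625.
s_C/(n + g + δ)_C = 0.42/0.162 = 2.5926; s_A/(n + g + δ)_A = 0.20/0.162 = 1.2346.
Ratio = (2.5926/1.2346)^0.5625 = 2.1000^0.5625 ≈ 1.5179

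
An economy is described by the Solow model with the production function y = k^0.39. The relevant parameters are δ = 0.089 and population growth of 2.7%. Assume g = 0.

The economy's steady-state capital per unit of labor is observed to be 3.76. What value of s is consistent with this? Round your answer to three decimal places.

s ≈ 0.260

In steady state, investment equals break-even investment: s·k^α = (n + δ)·k.
So s / (n + δ) = (k*)^(1−α) = 3.76^0.61 = 2.2432.
Therefore s = 2.2432 × (n + δ) = 2.2432 × 0.116 = 0.2602.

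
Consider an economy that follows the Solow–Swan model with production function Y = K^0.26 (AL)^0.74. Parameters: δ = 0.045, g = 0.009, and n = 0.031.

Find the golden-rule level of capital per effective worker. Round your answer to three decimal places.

k_gold ≈ 4.531

The golden rule sets f'(k) = n + g + δ, i.e. α·k^(α−1) = n + g + δ.
So k^(1−α) = α / (n + g + δ) = 0.26 / 0.085 = 3.0588.
k_gold = 3.0588^(1/0.74) ≈ 4.5305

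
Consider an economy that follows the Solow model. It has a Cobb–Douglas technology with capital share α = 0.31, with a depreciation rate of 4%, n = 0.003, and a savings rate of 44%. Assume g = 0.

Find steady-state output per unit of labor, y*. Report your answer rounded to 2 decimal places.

y* = 2.84

Steady state requires s·f(k) = (n + δ)·k, i.e. s·k^α = (n + δ)·k.
Dividing both sides by k: k^(1−α) = s / (n + δ).
k^0.69 = 0.44 / (0.003 + 0.040) = 0.44 / 0.043 = 10.2326
k* = 10.2326^(1/0.69) ≈ 29.0903
y* = (k*)^α = 29.0903^0.31 ≈ 2.8429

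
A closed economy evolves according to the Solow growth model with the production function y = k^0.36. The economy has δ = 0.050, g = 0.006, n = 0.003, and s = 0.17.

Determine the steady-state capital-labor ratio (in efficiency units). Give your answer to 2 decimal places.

Steady state requires s·f(k) = (n + g + δ)·k, i.e. s·k^α = (n + g + δ)·k.
Dividing both sides by k: k^(1−α) = s / (n + g + δ).
k^0.64 = 0.17 / (0.003 + 0.006 + 0.050) = 0.17 / 0.059 = 2.8814
k* = 2.8814^(1/0.64) ≈ 5.2255

k* = 5.23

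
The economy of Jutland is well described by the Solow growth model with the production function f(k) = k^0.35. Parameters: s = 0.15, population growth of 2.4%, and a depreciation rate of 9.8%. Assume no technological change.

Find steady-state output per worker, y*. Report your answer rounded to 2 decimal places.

y* ≈ 1.12

At the steady state, Δk = 0, so s·k^α = (n + δ)·k.
Dividing both sides by k: k^(1−α) = s / (n + δ).
k^0.65 = 0.15 / (0.024 + 0.098) = 0.15 / 0.122 = 1.2295
k* = 1.2295^(1/0.65) ≈ 1.3742
y* = (k*)^α = 1.3742^0.35 ≈ 1.1177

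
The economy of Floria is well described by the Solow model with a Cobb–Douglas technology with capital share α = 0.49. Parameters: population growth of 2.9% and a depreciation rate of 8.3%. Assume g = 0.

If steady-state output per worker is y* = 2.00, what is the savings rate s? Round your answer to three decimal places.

s ≈ 0.230

In steady state, investment equals break-even investment: s·k^α = (n + δ)·k.
Since y* = [s/(n + δ)]^(α/(1−α)), we have s/(n + δ) = (y*)^((1−α)/α) = 2.00^1.0408 = 2.0574.
Therefore s = 2.0574 × (n + δ) = 2.0574 × 0.112 = 0.2304.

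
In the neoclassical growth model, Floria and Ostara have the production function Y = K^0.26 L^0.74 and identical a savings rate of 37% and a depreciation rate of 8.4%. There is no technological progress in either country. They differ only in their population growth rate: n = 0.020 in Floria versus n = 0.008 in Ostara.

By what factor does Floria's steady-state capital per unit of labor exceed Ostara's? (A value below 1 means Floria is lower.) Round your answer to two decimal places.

k*_F / k*_O ≈ 0.85

Steady-state k* = [s/(n + δ)]^(1/(1−α)), so the ratio is [ (s_F/(n + δ)_F) / (s_O/(n + δ)_O) ]^1.3514.
s_F/(n + δ)_F = 0.37/0.104 = 3.5577; s_O/(n + δ)_O = 0.37/0.092 = 4.0217.
Ratio = (3.5577/4.0217)^1.3514 = 0.8846^1.3514 ≈ 0.8473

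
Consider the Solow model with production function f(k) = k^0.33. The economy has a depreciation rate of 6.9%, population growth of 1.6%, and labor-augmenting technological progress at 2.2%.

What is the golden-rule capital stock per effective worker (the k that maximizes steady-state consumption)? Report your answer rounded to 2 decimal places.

k_gold ≈ 5.37

The golden rule sets f'(k) = n + g + δ, i.e. α·k^(α−1) = n + g + δ.
So k^(1−α) = α / (n + g + δ) = 0.33 / 0.107 = 3.0841.
k_gold = 3.0841^(1/0.67) ≈ 5.3708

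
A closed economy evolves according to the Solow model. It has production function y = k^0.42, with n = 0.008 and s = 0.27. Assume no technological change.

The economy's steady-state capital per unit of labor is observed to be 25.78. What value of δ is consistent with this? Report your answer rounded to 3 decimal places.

At the steady state, Δk = 0, so s·k^α = (n + δ)·k.
So s / (n + δ) = (k*)^(1−α) = 25.78^0.58 = 6.5848.
Therefore n + δ = s / 6.5848 = 0.27 / 6.5848 = 0.0410, so δ = 0.0410 − 0.008 = 0.0330.

δ ≈ 0.033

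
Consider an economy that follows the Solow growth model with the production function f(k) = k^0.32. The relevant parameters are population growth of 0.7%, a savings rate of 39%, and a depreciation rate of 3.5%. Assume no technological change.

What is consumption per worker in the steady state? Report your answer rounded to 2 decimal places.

c* ≈ 1.74

In steady state, investment equals break-even investment: s·k^α = (n + δ)·k.
Rearranging, k^(1−α) = s / (n + δ).
k^0.68 = 0.39 / (0.007 + 0.035) = 0.39 / 0.042 = 9.2857
k* = 9.2857^(1/0.68) ≈ 26.5007
y* = (k*)^α = 26.5007^0.32 ≈ 2.8539
c* = (1 − s)·y* = (1 − 0.39) × 2.8539 ≈ 1.7409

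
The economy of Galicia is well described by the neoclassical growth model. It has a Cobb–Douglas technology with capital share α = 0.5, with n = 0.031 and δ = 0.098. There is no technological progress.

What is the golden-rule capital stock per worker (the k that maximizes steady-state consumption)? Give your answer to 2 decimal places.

k_gold ≈ 15.02

The golden rule sets f'(k) = n + δ, i.e. α·k^(α−1) = n + δ.
So k^(1−α) = α / (n + δ) = 0.5 / 0.129 = 3.8760.
k_gold = 3.8760^(1/0.5) ≈ 15.0234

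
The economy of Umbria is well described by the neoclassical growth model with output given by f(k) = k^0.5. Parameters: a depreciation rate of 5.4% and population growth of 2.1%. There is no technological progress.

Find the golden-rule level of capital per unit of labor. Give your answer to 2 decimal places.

The golden rule sets f'(k) = n + δ, i.e. α·k^(α−1) = n + δ.
So k^(1−α) = α / (n + δ) = 0.5 / 0.075 = 6.6667.
k_gold = 6.6667^(1/0.5) ≈ 44.4449

k_gold ≈ 44.44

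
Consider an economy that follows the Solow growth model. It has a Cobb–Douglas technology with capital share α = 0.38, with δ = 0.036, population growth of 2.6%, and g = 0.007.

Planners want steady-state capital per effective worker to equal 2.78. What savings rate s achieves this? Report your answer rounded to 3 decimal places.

In steady state, investment equals break-even investment: s·k^α = (n + g + δ)·k.
So s / (n + g + δ) = (k*)^(1−α) = 2.78^0.62 = 1.8850.
Therefore s = 1.8850 × (n + g + δ) = 1.8850 × 0.069 = 0.1301.

s ≈ 0.130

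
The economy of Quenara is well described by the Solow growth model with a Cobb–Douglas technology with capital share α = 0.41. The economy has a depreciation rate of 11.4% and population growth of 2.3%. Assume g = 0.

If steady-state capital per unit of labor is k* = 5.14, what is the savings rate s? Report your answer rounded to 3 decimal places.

s ≈ 0.360

At the steady state, Δk = 0, so s·k^α = (n + δ)·k.
So s / (n + δ) = (k*)^(1−α) = 5.14^0.59 = 2.6270.
Therefore s = 2.6270 × (n + δ) = 2.6270 × 0.137 = 0.3599.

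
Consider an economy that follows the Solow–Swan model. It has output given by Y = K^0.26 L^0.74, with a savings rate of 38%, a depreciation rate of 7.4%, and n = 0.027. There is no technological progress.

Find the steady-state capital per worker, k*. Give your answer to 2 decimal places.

At the steady state, Δk = 0, so s·k^α = (n + δ)·k.
Dividing both sides by k: k^(1−α) = s / (n + δ).
k^0.74 = 0.38 / (0.027 + 0.074) = 0.38 / 0.101 = 3.7624
k* = 3.7624^(1/0.74) ≈ 5.9932

k* = 5.99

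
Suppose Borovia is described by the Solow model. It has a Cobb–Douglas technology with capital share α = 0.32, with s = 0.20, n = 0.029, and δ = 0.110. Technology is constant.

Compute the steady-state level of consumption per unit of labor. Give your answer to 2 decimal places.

c* ≈ 0.95

In steady state, investment equals break-even investment: s·k^α = (n + δ)·k.
Rearranging, k^(1−α) = s / (n + δ).
k^0.68 = 0.20 / (0.029 + 0.110) = 0.20 / 0.139 = 1.4388
k* = 1.4388^(1/0.68) ≈ 1.7075
y* = (k*)^α = 1.7075^0.32 ≈ 1.1867
c* = (1 − s)·y* = (1 − 0.20) × 1.1867 ≈ 0.9494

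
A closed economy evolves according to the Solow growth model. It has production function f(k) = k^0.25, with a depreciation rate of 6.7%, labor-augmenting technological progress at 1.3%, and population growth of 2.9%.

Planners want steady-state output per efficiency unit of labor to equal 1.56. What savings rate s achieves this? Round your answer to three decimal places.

In steady state, investment equals break-even investment: s·k^α = (n + g + δ)·k.
Since y* = [s/(n + g + δ)]^(α/(1−α)), we have s/(n + g + δ) = (y*)^((1−α)/α) = 1.56^3 = 3.7964.
Therefore s = 3.7964 × (n + g + δ) = 3.7964 × 0.109 = 0.4138.

s ≈ 0.414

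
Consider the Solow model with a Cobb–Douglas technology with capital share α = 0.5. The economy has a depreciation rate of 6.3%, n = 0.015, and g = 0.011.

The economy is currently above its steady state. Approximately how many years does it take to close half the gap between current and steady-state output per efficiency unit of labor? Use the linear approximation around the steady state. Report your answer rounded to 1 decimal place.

Near the steady state the convergence rate is λ = (1 − α)(n + g + δ).
λ = (1 − 0.5) × 0.089 = 0.5 × 0.089 = 0.0445
Half-life = ln 2 / λ = 0.6931 / 0.0445 ≈ 15.58 years

half-life ≈ 15.6 years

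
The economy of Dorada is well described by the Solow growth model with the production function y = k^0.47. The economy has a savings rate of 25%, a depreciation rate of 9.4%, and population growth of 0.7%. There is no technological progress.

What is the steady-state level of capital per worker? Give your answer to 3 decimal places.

k* = 5.529

At the steady state, Δk = 0, so s·k^α = (n + δ)·k.
Rearranging, k^(1−α) = s / (n + δ).
k^0.53 = 0.25 / (0.007 + 0.094) = 0.25 / 0.101 = 2.4752
k* = 2.4752^(1/0.53) ≈ 5.5292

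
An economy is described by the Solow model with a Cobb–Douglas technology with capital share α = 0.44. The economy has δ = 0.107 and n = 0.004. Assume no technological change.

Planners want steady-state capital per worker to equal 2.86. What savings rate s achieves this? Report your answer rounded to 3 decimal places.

s ≈ 0.200

At the steady state, Δk = 0, so s·k^α = (n + δ)·k.
So s / (n + δ) = (k*)^(1−α) = 2.86^0.56 = 1.8012.
Therefore s = 1.8012 × (n + δ) = 1.8012 × 0.111 = 0.1999.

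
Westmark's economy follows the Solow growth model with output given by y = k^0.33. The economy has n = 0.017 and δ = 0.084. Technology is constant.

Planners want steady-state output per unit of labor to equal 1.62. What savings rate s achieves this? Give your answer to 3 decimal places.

s ≈ 0.269

Steady state requires s·f(k) = (n + δ)·k, i.e. s·k^α = (n + δ)·k.
Since y* = [s/(n + δ)]^(α/(1−α)), we have s/(n + δ) = (y*)^((1−α)/α) = 1.62^2.0303 = 2.6630.
Therefore s = 2.6630 × (n + δ) = 2.6630 × 0.101 = 0.2690.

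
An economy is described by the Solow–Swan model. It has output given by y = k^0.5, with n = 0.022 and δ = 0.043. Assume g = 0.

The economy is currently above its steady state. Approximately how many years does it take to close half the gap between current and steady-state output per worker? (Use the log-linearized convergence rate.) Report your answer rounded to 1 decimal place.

half-life ≈ 21.3 years

Near the steady state the convergence rate is λ = (1 − α)(n + δ).
λ = (1 − 0.5) × 0.065 = 0.5 × 0.065 = 0.0325
Half-life = ln 2 / λ = 0.6931 / 0.0325 ≈ 21.33 years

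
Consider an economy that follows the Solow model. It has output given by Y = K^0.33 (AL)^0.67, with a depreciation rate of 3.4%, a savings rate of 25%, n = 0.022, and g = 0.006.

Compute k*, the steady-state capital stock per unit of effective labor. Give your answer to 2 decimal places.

k* = 8.01

Steady state requires s·f(k) = (n + g + δ)·k, i.e. s·k^α = (n + g + δ)·k.
Rearranging, k^(1−α) = s / (n + g + δ).
k^0.67 = 0.25 / (0.022 + 0.006 + 0.034) = 0.25 / 0.062 = 4.0323
k* = 4.0323^(1/0.67) ≈ 8.0133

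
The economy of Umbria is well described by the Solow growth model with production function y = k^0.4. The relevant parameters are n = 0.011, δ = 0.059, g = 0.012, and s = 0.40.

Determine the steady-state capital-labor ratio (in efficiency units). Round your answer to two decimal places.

k* = 14.03

In steady state, investment equals break-even investment: s·k^α = (n + g + δ)·k.
Dividing both sides by k: k^(1−α) = s / (n + g + δ).
k^0.6 = 0.40 / (0.011 + 0.012 + 0.059) = 0.40 / 0.082 = 4.8780
k* = 4.8780^(1/0.6) ≈ 14.0304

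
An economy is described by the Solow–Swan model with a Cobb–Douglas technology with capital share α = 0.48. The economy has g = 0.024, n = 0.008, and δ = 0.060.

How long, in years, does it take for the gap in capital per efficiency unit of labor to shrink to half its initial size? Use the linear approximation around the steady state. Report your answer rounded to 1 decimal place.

Near the steady state the convergence rate is λ = (1 − α)(n + g + δ).
λ = (1 − 0.48) × 0.092 = 0.52 × 0.092 = 0.04784
Half-life = ln 2 / λ = 0.6931 / 0.04784 ≈ 14.49 years

half-life ≈ 14.5 years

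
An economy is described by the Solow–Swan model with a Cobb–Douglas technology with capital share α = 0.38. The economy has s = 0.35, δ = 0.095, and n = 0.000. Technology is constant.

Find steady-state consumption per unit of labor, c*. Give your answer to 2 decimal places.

Steady state requires s·f(k) = (n + δ)·k, i.e. s·k^α = (n + δ)·k.
Rearranging, k^(1−α) = s / (n + δ).
k^0.62 = 0.35 / (0.000 + 0.095) = 0.35 / 0.095 = 3.6842
k* = 3.6842^(1/0.62) ≈ 8.1933
y* = (k*)^α = 8.1933^0.38 ≈ 2.2239
c* = (1 − s)·y* = (1 − 0.35) × 2.2239 ≈ 1.4455

c* ≈ 1.45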